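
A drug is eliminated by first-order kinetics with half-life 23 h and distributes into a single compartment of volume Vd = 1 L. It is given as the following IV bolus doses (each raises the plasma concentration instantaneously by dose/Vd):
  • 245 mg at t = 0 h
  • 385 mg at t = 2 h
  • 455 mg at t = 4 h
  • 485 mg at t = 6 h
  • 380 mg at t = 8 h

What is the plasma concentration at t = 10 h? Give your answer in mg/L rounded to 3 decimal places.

k = ln 2 / 23 = 0.03014 per h
Dose 1 (245 mg at t=0 h): 245·exp(−0.03014·10) = 181.252 mg/L
Dose 2 (385 mg at t=2 h): 385·exp(−0.03014·8) = 302.520 mg/L
Dose 3 (455 mg at t=4 h): 455·exp(−0.03014·6) = 379.736 mg/L
Dose 4 (485 mg at t=6 h): 485·exp(−0.03014·4) = 429.921 mg/L
Dose 5 (380 mg at t=8 h): 380·exp(−0.03014·2) = 357.773 mg/L
C(10) = 181.252 + 302.520 + 379.736 + 429.921 + 357.773 = 1651.202 mg/L

1651.202 mg/L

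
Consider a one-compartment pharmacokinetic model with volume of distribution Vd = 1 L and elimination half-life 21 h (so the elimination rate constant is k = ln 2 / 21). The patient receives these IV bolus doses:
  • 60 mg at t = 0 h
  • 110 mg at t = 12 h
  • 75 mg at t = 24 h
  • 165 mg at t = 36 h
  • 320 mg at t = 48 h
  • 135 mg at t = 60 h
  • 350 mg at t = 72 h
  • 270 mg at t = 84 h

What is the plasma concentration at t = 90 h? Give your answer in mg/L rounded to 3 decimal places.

k = ln 2 / 21 = 0.03301 per h
Dose 1 (60 mg at t=0 h): 60·exp(−0.03301·90) = 3.076 mg/L
Dose 2 (110 mg at t=12 h): 110·exp(−0.03301·78) = 8.381 mg/L
Dose 3 (75 mg at t=24 h): 75·exp(−0.03301·66) = 8.491 mg/L
Dose 4 (165 mg at t=36 h): 165·exp(−0.03301·54) = 27.759 mg/L
Dose 5 (320 mg at t=48 h): 320·exp(−0.03301·42) = 80.000 mg/L
Dose 6 (135 mg at t=60 h): 135·exp(−0.03301·30) = 50.152 mg/L
Dose 7 (350 mg at t=72 h): 350·exp(−0.03301·18) = 193.216 mg/L
Dose 8 (270 mg at t=84 h): 270·exp(−0.03301·6) = 221.491 mg/L
C(90) = 3.076 + 8.381 + 8.491 + 27.759 + 80.000 + 50.152 + 193.216 + 221.491 = 592.566 mg/L

592.566 mg/L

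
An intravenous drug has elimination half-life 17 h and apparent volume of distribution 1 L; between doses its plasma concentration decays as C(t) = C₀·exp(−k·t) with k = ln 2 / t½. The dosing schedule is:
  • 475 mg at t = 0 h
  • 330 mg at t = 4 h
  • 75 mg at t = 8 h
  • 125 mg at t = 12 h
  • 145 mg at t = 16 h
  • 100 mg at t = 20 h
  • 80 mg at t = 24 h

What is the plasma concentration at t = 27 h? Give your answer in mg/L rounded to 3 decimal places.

628.095 mg/L

k = ln 2 / 17 = 0.04077 per h
Dose 1 (475 mg at t=0 h): 475·exp(−0.04077·27) = 157.975 mg/L
Dose 2 (330 mg at t=4 h): 330·exp(−0.04077·23) = 129.193 mg/L
Dose 3 (75 mg at t=8 h): 75·exp(−0.04077·19) = 34.563 mg/L
Dose 4 (125 mg at t=12 h): 125·exp(−0.04077·15) = 67.810 mg/L
Dose 5 (145 mg at t=16 h): 145·exp(−0.04077·11) = 92.594 mg/L
Dose 6 (100 mg at t=20 h): 100·exp(−0.04077·7) = 75.170 mg/L
Dose 7 (80 mg at t=24 h): 80·exp(−0.04077·3) = 70.789 mg/L
C(27) = 157.975 + 129.193 + 34.563 + 67.810 + 92.594 + 75.170 + 70.789 = 628.095 mg/L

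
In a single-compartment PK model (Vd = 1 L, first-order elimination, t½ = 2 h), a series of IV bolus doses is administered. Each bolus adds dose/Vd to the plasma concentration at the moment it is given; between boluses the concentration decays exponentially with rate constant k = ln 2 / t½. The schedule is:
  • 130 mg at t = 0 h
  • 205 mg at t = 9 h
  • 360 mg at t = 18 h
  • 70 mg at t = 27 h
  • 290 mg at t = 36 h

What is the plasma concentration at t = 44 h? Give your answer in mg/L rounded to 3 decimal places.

k = ln 2 / 2 = 0.34657 per h
Dose 1 (130 mg at t=0 h): 130·exp(−0.34657·44) = 0.000 mg/L
Dose 2 (205 mg at t=9 h): 205·exp(−0.34657·35) = 0.001 mg/L
Dose 3 (360 mg at t=18 h): 360·exp(−0.34657·26) = 0.044 mg/L
Dose 4 (70 mg at t=27 h): 70·exp(−0.34657·17) = 0.193 mg/L
Dose 5 (290 mg at t=36 h): 290·exp(−0.34657·8) = 18.125 mg/L
C(44) = 0.000 + 0.001 + 0.044 + 0.193 + 18.125 = 18.363 mg/L

18.363 mg/L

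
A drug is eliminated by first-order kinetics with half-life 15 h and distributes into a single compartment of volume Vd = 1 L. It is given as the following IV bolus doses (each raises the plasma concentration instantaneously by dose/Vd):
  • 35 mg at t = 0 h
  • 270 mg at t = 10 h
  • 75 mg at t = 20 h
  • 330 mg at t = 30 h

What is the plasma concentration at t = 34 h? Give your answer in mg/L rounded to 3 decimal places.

409.922 mg/L

k = ln 2 / 15 = 0.04621 per h
Dose 1 (35 mg at t=0 h): 35·exp(−0.04621·34) = 7.273 mg/L
Dose 2 (270 mg at t=10 h): 270·exp(−0.04621·24) = 89.067 mg/L
Dose 3 (75 mg at t=20 h): 75·exp(−0.04621·14) = 39.274 mg/L
Dose 4 (330 mg at t=30 h): 330·exp(−0.04621·4) = 274.309 mg/L
C(34) = 7.273 + 89.067 + 39.274 + 274.309 = 409.922 mg/L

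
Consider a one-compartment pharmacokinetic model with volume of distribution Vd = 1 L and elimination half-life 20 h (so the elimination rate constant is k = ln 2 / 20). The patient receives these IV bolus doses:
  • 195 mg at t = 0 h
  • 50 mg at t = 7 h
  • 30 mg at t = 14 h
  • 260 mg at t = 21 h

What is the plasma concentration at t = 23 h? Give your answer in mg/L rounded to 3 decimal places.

k = ln 2 / 20 = 0.03466 per h
Dose 1 (195 mg at t=0 h): 195·exp(−0.03466·23) = 87.872 mg/L
Dose 2 (50 mg at t=7 h): 50·exp(−0.03466·16) = 28.717 mg/L
Dose 3 (30 mg at t=14 h): 30·exp(−0.03466·9) = 21.961 mg/L
Dose 4 (260 mg at t=21 h): 260·exp(−0.03466·2) = 242.589 mg/L
C(23) = 87.872 + 28.717 + 21.961 + 242.589 = 381.139 mg/L

381.139 mg/L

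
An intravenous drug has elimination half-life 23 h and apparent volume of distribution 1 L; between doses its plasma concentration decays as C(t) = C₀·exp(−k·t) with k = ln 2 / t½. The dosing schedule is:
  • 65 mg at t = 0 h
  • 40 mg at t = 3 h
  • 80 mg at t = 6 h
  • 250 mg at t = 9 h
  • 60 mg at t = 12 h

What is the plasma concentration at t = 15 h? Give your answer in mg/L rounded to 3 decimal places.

393.677 mg/L

k = ln 2 / 23 = 0.03014 per h
Dose 1 (65 mg at t=0 h): 65·exp(−0.03014·15) = 41.361 mg/L
Dose 2 (40 mg at t=3 h): 40·exp(−0.03014·12) = 27.861 mg/L
Dose 3 (80 mg at t=6 h): 80·exp(−0.03014·9) = 60.995 mg/L
Dose 4 (250 mg at t=9 h): 250·exp(−0.03014·6) = 208.646 mg/L
Dose 5 (60 mg at t=12 h): 60·exp(−0.03014·3) = 54.813 mg/L
C(15) = 41.361 + 27.861 + 60.995 + 208.646 + 54.813 = 393.677 mg/L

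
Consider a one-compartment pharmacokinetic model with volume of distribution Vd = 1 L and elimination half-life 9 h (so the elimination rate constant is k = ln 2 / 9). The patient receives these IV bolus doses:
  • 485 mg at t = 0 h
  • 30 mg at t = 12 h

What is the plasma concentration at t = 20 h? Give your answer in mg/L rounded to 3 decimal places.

120.142 mg/L

k = ln 2 / 9 = 0.07702 per h
Dose 1 (485 mg at t=0 h): 485·exp(−0.07702·20) = 103.941 mg/L
Dose 2 (30 mg at t=12 h): 30·exp(−0.07702·8) = 16.201 mg/L
C(20) = 103.941 + 16.201 = 120.142 mg/L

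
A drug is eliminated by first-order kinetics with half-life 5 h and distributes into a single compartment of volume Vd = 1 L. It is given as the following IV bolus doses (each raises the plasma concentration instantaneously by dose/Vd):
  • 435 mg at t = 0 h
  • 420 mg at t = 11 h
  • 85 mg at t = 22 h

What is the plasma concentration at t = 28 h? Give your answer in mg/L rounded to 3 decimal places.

k = ln 2 / 5 = 0.13863 per h
Dose 1 (435 mg at t=0 h): 435·exp(−0.13863·28) = 8.969 mg/L
Dose 2 (420 mg at t=11 h): 420·exp(−0.13863·17) = 39.788 mg/L
Dose 3 (85 mg at t=22 h): 85·exp(−0.13863·6) = 36.998 mg/L
C(28) = 8.969 + 39.788 + 36.998 = 85.754 mg/L

85.754 mg/L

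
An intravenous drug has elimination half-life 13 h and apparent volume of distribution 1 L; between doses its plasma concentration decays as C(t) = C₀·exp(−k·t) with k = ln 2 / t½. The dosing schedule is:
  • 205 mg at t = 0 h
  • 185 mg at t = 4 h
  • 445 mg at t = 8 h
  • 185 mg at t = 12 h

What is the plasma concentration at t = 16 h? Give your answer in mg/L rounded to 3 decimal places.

k = ln 2 / 13 = 0.05332 per h
Dose 1 (205 mg at t=0 h): 205·exp(−0.05332·16) = 87.348 mg/L
Dose 2 (185 mg at t=4 h): 185·exp(−0.05332·12) = 97.566 mg/L
Dose 3 (445 mg at t=8 h): 445·exp(−0.05332·8) = 290.476 mg/L
Dose 4 (185 mg at t=12 h): 185·exp(−0.05332·4) = 149.468 mg/L
C(16) = 87.348 + 97.566 + 290.476 + 149.468 = 624.858 mg/L

624.858 mg/L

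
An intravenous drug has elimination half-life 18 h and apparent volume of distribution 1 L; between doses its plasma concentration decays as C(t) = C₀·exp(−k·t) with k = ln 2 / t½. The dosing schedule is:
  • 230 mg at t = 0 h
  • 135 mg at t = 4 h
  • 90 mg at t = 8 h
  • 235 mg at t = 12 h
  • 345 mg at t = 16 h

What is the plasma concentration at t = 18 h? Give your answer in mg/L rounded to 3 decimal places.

760.923 mg/L

k = ln 2 / 18 = 0.03851 per h
Dose 1 (230 mg at t=0 h): 230·exp(−0.03851·18) = 115.000 mg/L
Dose 2 (135 mg at t=4 h): 135·exp(−0.03851·14) = 78.741 mg/L
Dose 3 (90 mg at t=8 h): 90·exp(−0.03851·10) = 61.236 mg/L
Dose 4 (235 mg at t=12 h): 235·exp(−0.03851·6) = 186.520 mg/L
Dose 5 (345 mg at t=16 h): 345·exp(−0.03851·2) = 319.427 mg/L
C(18) = 115.000 + 78.741 + 61.236 + 186.520 + 319.427 = 760.923 mg/L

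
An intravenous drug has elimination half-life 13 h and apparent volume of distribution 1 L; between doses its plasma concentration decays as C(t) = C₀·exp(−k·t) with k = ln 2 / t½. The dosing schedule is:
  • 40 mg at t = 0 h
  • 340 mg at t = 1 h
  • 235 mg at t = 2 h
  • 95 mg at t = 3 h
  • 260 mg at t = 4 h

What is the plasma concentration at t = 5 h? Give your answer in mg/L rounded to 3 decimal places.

837.490 mg/L

k = ln 2 / 13 = 0.05332 per h
Dose 1 (40 mg at t=0 h): 40·exp(−0.05332·5) = 30.639 mg/L
Dose 2 (340 mg at t=1 h): 340·exp(−0.05332·4) = 274.697 mg/L
Dose 3 (235 mg at t=2 h): 235·exp(−0.05332·3) = 200.262 mg/L
Dose 4 (95 mg at t=3 h): 95·exp(−0.05332·2) = 85.391 mg/L
Dose 5 (260 mg at t=4 h): 260·exp(−0.05332·1) = 246.500 mg/L
C(5) = 30.639 + 274.697 + 200.262 + 85.391 + 246.500 = 837.490 mg/L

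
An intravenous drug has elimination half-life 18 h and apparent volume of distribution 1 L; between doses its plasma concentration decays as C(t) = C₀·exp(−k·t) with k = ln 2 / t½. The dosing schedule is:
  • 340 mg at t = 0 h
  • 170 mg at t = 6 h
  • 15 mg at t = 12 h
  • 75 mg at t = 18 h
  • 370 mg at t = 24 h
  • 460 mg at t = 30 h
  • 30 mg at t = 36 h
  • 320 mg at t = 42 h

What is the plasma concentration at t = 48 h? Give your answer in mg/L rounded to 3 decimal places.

764.370 mg/L

k = ln 2 / 18 = 0.03851 per h
Dose 1 (340 mg at t=0 h): 340·exp(−0.03851·48) = 53.547 mg/L
Dose 2 (170 mg at t=6 h): 170·exp(−0.03851·42) = 33.732 mg/L
Dose 3 (15 mg at t=12 h): 15·exp(−0.03851·36) = 3.750 mg/L
Dose 4 (75 mg at t=18 h): 75·exp(−0.03851·30) = 23.624 mg/L
Dose 5 (370 mg at t=24 h): 370·exp(−0.03851·24) = 146.835 mg/L
Dose 6 (460 mg at t=30 h): 460·exp(−0.03851·18) = 230.000 mg/L
Dose 7 (30 mg at t=36 h): 30·exp(−0.03851·12) = 18.899 mg/L
Dose 8 (320 mg at t=42 h): 320·exp(−0.03851·6) = 253.984 mg/L
C(48) = 53.547 + 33.732 + 3.750 + 23.624 + 146.835 + 230.000 + 18.899 + 253.984 = 764.370 mg/L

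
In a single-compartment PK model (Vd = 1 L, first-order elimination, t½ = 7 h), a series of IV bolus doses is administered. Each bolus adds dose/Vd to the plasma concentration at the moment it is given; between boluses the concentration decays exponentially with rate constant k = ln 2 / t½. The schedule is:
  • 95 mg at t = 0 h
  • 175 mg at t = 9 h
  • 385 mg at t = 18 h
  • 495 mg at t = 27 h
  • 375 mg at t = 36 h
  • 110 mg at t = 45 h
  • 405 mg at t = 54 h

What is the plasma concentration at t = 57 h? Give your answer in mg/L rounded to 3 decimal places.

k = ln 2 / 7 = 0.09902 per h
Dose 1 (95 mg at t=0 h): 95·exp(−0.09902·57) = 0.336 mg/L
Dose 2 (175 mg at t=9 h): 175·exp(−0.09902·48) = 1.509 mg/L
Dose 3 (385 mg at t=18 h): 385·exp(−0.09902·39) = 8.096 mg/L
Dose 4 (495 mg at t=27 h): 495·exp(−0.09902·30) = 25.379 mg/L
Dose 5 (375 mg at t=36 h): 375·exp(−0.09902·21) = 46.875 mg/L
Dose 6 (110 mg at t=45 h): 110·exp(−0.09902·12) = 33.523 mg/L
Dose 7 (405 mg at t=54 h): 405·exp(−0.09902·3) = 300.914 mg/L
C(57) = 0.336 + 1.509 + 8.096 + 25.379 + 46.875 + 33.523 + 300.914 = 416.633 mg/L

416.633 mg/L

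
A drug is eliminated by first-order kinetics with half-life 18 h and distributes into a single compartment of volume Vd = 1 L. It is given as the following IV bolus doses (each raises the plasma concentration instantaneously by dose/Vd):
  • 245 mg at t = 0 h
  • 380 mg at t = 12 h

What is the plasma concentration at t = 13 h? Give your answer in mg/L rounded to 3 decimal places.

514.155 mg/L

k = ln 2 / 18 = 0.03851 per h
Dose 1 (245 mg at t=0 h): 245·exp(−0.03851·13) = 148.510 mg/L
Dose 2 (380 mg at t=12 h): 380·exp(−0.03851·1) = 365.645 mg/L
C(13) = 148.510 + 365.645 = 514.155 mg/L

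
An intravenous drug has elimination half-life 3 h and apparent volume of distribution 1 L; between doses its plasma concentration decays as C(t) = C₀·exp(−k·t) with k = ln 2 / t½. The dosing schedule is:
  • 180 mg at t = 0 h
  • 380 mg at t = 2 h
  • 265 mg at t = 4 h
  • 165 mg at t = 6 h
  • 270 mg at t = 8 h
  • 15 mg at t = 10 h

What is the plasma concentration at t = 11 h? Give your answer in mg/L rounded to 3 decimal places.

313.134 mg/L

k = ln 2 / 3 = 0.23105 per h
Dose 1 (180 mg at t=0 h): 180·exp(−0.23105·11) = 14.174 mg/L
Dose 2 (380 mg at t=2 h): 380·exp(−0.23105·9) = 47.500 mg/L
Dose 3 (265 mg at t=4 h): 265·exp(−0.23105·7) = 52.583 mg/L
Dose 4 (165 mg at t=6 h): 165·exp(−0.23105·5) = 51.972 mg/L
Dose 5 (270 mg at t=8 h): 270·exp(−0.23105·3) = 135.000 mg/L
Dose 6 (15 mg at t=10 h): 15·exp(−0.23105·1) = 11.906 mg/L
C(11) = 14.174 + 47.500 + 52.583 + 51.972 + 135.000 + 11.906 = 313.134 mg/L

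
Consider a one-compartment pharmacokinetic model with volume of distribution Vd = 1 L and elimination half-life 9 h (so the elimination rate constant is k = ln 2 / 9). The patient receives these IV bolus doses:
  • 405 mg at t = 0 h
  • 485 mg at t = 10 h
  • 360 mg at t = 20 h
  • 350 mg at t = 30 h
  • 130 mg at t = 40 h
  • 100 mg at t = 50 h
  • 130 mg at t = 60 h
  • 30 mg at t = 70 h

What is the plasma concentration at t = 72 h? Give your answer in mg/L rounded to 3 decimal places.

k = ln 2 / 9 = 0.07702 per h
Dose 1 (405 mg at t=0 h): 405·exp(−0.07702·72) = 1.582 mg/L
Dose 2 (485 mg at t=10 h): 485·exp(−0.07702·62) = 4.092 mg/L
Dose 3 (360 mg at t=20 h): 360·exp(−0.07702·52) = 6.562 mg/L
Dose 4 (350 mg at t=30 h): 350·exp(−0.07702·42) = 13.780 mg/L
Dose 5 (130 mg at t=40 h): 130·exp(−0.07702·32) = 11.056 mg/L
Dose 6 (100 mg at t=50 h): 100·exp(−0.07702·22) = 18.372 mg/L
Dose 7 (130 mg at t=60 h): 130·exp(−0.07702·12) = 51.591 mg/L
Dose 8 (30 mg at t=70 h): 30·exp(−0.07702·2) = 25.717 mg/L
C(72) = 1.582 + 4.092 + 6.562 + 13.780 + 11.056 + 18.372 + 51.591 + 25.717 = 132.753 mg/L

132.753 mg/L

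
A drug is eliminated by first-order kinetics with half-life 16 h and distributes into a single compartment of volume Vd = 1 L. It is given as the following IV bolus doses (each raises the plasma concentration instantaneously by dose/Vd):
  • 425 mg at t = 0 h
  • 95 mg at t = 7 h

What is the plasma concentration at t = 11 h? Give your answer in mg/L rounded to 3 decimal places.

343.780 mg/L

k = ln 2 / 16 = 0.04332 per h
Dose 1 (425 mg at t=0 h): 425·exp(−0.04332·11) = 263.895 mg/L
Dose 2 (95 mg at t=7 h): 95·exp(−0.04332·4) = 79.885 mg/L
C(11) = 263.895 + 79.885 = 343.780 mg/L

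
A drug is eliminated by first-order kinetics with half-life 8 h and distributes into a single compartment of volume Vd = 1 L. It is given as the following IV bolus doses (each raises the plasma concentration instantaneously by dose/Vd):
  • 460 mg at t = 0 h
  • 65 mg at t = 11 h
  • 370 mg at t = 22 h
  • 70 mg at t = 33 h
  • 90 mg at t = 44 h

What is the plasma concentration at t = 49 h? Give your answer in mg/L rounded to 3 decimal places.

k = ln 2 / 8 = 0.08664 per h
Dose 1 (460 mg at t=0 h): 460·exp(−0.08664·49) = 6.591 mg/L
Dose 2 (65 mg at t=11 h): 65·exp(−0.08664·38) = 2.416 mg/L
Dose 3 (370 mg at t=22 h): 370·exp(−0.08664·27) = 35.664 mg/L
Dose 4 (70 mg at t=33 h): 70·exp(−0.08664·16) = 17.500 mg/L
Dose 5 (90 mg at t=44 h): 90·exp(−0.08664·5) = 58.358 mg/L
C(49) = 6.591 + 2.416 + 35.664 + 17.500 + 58.358 = 120.528 mg/L

120.528 mg/L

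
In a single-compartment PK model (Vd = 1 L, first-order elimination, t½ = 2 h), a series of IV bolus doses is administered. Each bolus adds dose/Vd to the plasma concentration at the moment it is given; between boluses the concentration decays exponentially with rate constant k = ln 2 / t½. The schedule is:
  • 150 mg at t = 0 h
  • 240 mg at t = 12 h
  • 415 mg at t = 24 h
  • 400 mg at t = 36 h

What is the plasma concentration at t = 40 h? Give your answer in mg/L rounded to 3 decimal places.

101.636 mg/L

k = ln 2 / 2 = 0.34657 per h
Dose 1 (150 mg at t=0 h): 150·exp(−0.34657·40) = 0.000 mg/L
Dose 2 (240 mg at t=12 h): 240·exp(−0.34657·28) = 0.015 mg/L
Dose 3 (415 mg at t=24 h): 415·exp(−0.34657·16) = 1.621 mg/L
Dose 4 (400 mg at t=36 h): 400·exp(−0.34657·4) = 100.000 mg/L
C(40) = 0.000 + 0.015 + 1.621 + 100.000 = 101.636 mg/L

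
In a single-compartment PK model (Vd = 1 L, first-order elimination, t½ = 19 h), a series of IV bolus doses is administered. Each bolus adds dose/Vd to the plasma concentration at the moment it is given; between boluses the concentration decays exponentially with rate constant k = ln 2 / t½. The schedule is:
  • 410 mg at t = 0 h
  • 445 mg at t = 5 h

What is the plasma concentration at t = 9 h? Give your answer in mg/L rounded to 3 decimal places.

679.829 mg/L

k = ln 2 / 19 = 0.03648 per h
Dose 1 (410 mg at t=0 h): 410·exp(−0.03648·9) = 295.251 mg/L
Dose 2 (445 mg at t=5 h): 445·exp(−0.03648·4) = 384.579 mg/L
C(9) = 295.251 + 384.579 = 679.829 mg/L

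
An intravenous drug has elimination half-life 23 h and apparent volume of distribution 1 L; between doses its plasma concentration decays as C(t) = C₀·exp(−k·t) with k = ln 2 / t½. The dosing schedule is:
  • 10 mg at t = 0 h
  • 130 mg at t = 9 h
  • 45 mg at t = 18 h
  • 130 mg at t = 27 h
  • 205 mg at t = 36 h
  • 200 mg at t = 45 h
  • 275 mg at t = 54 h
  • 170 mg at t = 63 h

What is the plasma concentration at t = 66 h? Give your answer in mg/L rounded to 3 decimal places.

k = ln 2 / 23 = 0.03014 per h
Dose 1 (10 mg at t=0 h): 10·exp(−0.03014·66) = 1.368 mg/L
Dose 2 (130 mg at t=9 h): 130·exp(−0.03014·57) = 23.330 mg/L
Dose 3 (45 mg at t=18 h): 45·exp(−0.03014·48) = 10.592 mg/L
Dose 4 (130 mg at t=27 h): 130·exp(−0.03014·39) = 40.133 mg/L
Dose 5 (205 mg at t=36 h): 205·exp(−0.03014·30) = 83.005 mg/L
Dose 6 (200 mg at t=45 h): 200·exp(−0.03014·21) = 106.213 mg/L
Dose 7 (275 mg at t=54 h): 275·exp(−0.03014·12) = 191.546 mg/L
Dose 8 (170 mg at t=63 h): 170·exp(−0.03014·3) = 155.305 mg/L
C(66) = 1.368 + 23.330 + 10.592 + 40.133 + 83.005 + 106.213 + 191.546 + 155.305 = 611.492 mg/L

611.492 mg/L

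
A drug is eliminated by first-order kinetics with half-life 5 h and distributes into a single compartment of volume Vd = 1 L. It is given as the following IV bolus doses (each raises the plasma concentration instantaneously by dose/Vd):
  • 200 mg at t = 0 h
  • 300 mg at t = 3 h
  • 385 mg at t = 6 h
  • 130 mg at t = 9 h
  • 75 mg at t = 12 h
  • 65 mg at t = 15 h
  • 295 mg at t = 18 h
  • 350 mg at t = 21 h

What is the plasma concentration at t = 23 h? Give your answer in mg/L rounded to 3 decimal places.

532.650 mg/L

k = ln 2 / 5 = 0.13863 per h
Dose 1 (200 mg at t=0 h): 200·exp(−0.13863·23) = 8.247 mg/L
Dose 2 (300 mg at t=3 h): 300·exp(−0.13863·20) = 18.750 mg/L
Dose 3 (385 mg at t=6 h): 385·exp(−0.13863·17) = 36.472 mg/L
Dose 4 (130 mg at t=9 h): 130·exp(−0.13863·14) = 18.666 mg/L
Dose 5 (75 mg at t=12 h): 75·exp(−0.13863·11) = 16.323 mg/L
Dose 6 (65 mg at t=15 h): 65·exp(−0.13863·8) = 21.442 mg/L
Dose 7 (295 mg at t=18 h): 295·exp(−0.13863·5) = 147.500 mg/L
Dose 8 (350 mg at t=21 h): 350·exp(−0.13863·2) = 265.250 mg/L
C(23) = 8.247 + 18.750 + 36.472 + 18.666 + 16.323 + 21.442 + 147.500 + 265.250 = 532.650 mg/L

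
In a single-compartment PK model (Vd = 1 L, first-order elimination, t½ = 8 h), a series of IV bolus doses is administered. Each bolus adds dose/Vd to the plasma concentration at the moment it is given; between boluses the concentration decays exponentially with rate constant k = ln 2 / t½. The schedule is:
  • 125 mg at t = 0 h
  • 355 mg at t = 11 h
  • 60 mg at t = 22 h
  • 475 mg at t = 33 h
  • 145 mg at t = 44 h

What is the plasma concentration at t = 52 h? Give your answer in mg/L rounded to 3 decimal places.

k = ln 2 / 8 = 0.08664 per h
Dose 1 (125 mg at t=0 h): 125·exp(−0.08664·52) = 1.381 mg/L
Dose 2 (355 mg at t=11 h): 355·exp(−0.08664·41) = 10.173 mg/L
Dose 3 (60 mg at t=22 h): 60·exp(−0.08664·30) = 4.460 mg/L
Dose 4 (475 mg at t=33 h): 475·exp(−0.08664·19) = 91.569 mg/L
Dose 5 (145 mg at t=44 h): 145·exp(−0.08664·8) = 72.500 mg/L
C(52) = 1.381 + 10.173 + 4.460 + 91.569 + 72.500 = 180.082 mg/L

180.082 mg/L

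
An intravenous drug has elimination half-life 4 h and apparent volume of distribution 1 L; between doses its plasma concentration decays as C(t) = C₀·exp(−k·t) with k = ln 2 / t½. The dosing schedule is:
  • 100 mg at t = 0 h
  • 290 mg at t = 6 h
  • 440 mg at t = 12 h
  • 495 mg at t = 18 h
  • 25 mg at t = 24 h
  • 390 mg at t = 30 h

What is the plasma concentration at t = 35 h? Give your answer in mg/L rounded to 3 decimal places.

204.020 mg/L

k = ln 2 / 4 = 0.17329 per h
Dose 1 (100 mg at t=0 h): 100·exp(−0.17329·35) = 0.232 mg/L
Dose 2 (290 mg at t=6 h): 290·exp(−0.17329·29) = 1.905 mg/L
Dose 3 (440 mg at t=12 h): 440·exp(−0.17329·23) = 8.176 mg/L
Dose 4 (495 mg at t=18 h): 495·exp(−0.17329·17) = 26.015 mg/L
Dose 5 (25 mg at t=24 h): 25·exp(−0.17329·11) = 3.716 mg/L
Dose 6 (390 mg at t=30 h): 390·exp(−0.17329·5) = 163.975 mg/L
C(35) = 0.232 + 1.905 + 8.176 + 26.015 + 3.716 + 163.975 = 204.020 mg/L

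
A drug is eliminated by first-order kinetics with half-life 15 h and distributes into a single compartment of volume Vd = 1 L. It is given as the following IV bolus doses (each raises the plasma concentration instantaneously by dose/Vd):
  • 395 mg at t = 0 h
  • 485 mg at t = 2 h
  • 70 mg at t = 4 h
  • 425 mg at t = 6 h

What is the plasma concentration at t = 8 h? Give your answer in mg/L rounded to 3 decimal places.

1086.158 mg/L

k = ln 2 / 15 = 0.04621 per h
Dose 1 (395 mg at t=0 h): 395·exp(−0.04621·8) = 272.928 mg/L
Dose 2 (485 mg at t=2 h): 485·exp(−0.04621·6) = 367.561 mg/L
Dose 3 (70 mg at t=4 h): 70·exp(−0.04621·4) = 58.187 mg/L
Dose 4 (425 mg at t=6 h): 425·exp(−0.04621·2) = 387.482 mg/L
C(8) = 272.928 + 367.561 + 58.187 + 387.482 = 1086.158 mg/L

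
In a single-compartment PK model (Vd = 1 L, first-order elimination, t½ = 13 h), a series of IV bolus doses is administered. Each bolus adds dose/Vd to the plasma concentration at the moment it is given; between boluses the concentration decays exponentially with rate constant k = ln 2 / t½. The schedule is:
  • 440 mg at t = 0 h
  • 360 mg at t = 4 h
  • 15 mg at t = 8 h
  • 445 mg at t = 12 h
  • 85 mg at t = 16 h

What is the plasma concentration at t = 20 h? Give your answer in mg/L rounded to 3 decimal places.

k = ln 2 / 13 = 0.05332 per h
Dose 1 (440 mg at t=0 h): 440·exp(−0.05332·20) = 151.471 mg/L
Dose 2 (360 mg at t=4 h): 360·exp(−0.05332·16) = 153.392 mg/L
Dose 3 (15 mg at t=8 h): 15·exp(−0.05332·12) = 7.911 mg/L
Dose 4 (445 mg at t=12 h): 445·exp(−0.05332·8) = 290.476 mg/L
Dose 5 (85 mg at t=16 h): 85·exp(−0.05332·4) = 68.674 mg/L
C(20) = 151.471 + 153.392 + 7.911 + 290.476 + 68.674 = 671.925 mg/L

671.925 mg/L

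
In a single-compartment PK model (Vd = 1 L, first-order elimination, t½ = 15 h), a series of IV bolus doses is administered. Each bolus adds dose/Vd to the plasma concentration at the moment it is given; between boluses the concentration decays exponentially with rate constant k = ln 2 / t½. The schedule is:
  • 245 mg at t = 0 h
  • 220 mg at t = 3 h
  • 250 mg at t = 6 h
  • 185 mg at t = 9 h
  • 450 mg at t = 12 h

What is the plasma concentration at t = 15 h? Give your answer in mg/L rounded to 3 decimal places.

945.747 mg/L

k = ln 2 / 15 = 0.04621 per h
Dose 1 (245 mg at t=0 h): 245·exp(−0.04621·15) = 122.500 mg/L
Dose 2 (220 mg at t=3 h): 220·exp(−0.04621·12) = 126.357 mg/L
Dose 3 (250 mg at t=6 h): 250·exp(−0.04621·9) = 164.938 mg/L
Dose 4 (185 mg at t=9 h): 185·exp(−0.04621·6) = 140.204 mg/L
Dose 5 (450 mg at t=12 h): 450·exp(−0.04621·3) = 391.748 mg/L
C(15) = 122.500 + 126.357 + 164.938 + 140.204 + 391.748 = 945.747 mg/L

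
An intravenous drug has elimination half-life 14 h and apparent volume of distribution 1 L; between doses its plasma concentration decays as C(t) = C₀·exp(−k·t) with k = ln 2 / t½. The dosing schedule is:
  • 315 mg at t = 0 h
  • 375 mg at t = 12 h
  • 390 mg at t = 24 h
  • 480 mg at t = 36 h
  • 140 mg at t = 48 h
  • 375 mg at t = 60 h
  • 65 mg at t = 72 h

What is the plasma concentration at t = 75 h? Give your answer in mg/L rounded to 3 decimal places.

k = ln 2 / 14 = 0.04951 per h
Dose 1 (315 mg at t=0 h): 315·exp(−0.04951·75) = 7.685 mg/L
Dose 2 (375 mg at t=12 h): 375·exp(−0.04951·63) = 16.573 mg/L
Dose 3 (390 mg at t=24 h): 390·exp(−0.04951·51) = 31.222 mg/L
Dose 4 (480 mg at t=36 h): 480·exp(−0.04951·39) = 69.608 mg/L
Dose 5 (140 mg at t=48 h): 140·exp(−0.04951·27) = 36.776 mg/L
Dose 6 (375 mg at t=60 h): 375·exp(−0.04951·15) = 178.443 mg/L
Dose 7 (65 mg at t=72 h): 65·exp(−0.04951·3) = 56.028 mg/L
C(75) = 7.685 + 16.573 + 31.222 + 69.608 + 36.776 + 178.443 + 56.028 = 396.335 mg/L

396.335 mg/L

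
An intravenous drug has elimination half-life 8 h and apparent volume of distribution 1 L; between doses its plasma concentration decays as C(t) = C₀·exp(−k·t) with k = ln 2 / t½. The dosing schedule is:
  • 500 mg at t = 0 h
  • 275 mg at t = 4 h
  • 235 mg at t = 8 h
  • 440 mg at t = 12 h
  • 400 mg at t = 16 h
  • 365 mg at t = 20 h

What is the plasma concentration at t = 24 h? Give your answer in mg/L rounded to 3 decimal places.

783.521 mg/L

k = ln 2 / 8 = 0.08664 per h
Dose 1 (500 mg at t=0 h): 500·exp(−0.08664·24) = 62.500 mg/L
Dose 2 (275 mg at t=4 h): 275·exp(−0.08664·20) = 48.614 mg/L
Dose 3 (235 mg at t=8 h): 235·exp(−0.08664·16) = 58.750 mg/L
Dose 4 (440 mg at t=12 h): 440·exp(−0.08664·12) = 155.563 mg/L
Dose 5 (400 mg at t=16 h): 400·exp(−0.08664·8) = 200.000 mg/L
Dose 6 (365 mg at t=20 h): 365·exp(−0.08664·4) = 258.094 mg/L
C(24) = 62.500 + 48.614 + 58.750 + 155.563 + 200.000 + 258.094 = 783.521 mg/L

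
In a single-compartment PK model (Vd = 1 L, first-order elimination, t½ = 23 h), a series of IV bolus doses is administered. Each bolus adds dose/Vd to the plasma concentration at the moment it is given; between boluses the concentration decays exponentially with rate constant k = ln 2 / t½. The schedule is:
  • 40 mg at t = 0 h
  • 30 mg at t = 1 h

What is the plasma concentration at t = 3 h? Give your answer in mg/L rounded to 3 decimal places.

64.787 mg/L

k = ln 2 / 23 = 0.03014 per h
Dose 1 (40 mg at t=0 h): 40·exp(−0.03014·3) = 36.542 mg/L
Dose 2 (30 mg at t=1 h): 30·exp(−0.03014·2) = 28.245 mg/L
C(3) = 36.542 + 28.245 = 64.787 mg/L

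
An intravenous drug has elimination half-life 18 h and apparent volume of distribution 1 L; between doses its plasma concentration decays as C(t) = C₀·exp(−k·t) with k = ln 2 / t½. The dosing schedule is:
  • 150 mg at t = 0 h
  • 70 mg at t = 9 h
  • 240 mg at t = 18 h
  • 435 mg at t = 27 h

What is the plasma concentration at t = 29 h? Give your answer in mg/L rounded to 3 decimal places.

641.389 mg/L

k = ln 2 / 18 = 0.03851 per h
Dose 1 (150 mg at t=0 h): 150·exp(−0.03851·29) = 49.102 mg/L
Dose 2 (70 mg at t=9 h): 70·exp(−0.03851·20) = 32.406 mg/L
Dose 3 (240 mg at t=18 h): 240·exp(−0.03851·11) = 157.126 mg/L
Dose 4 (435 mg at t=27 h): 435·exp(−0.03851·2) = 402.755 mg/L
C(29) = 49.102 + 32.406 + 157.126 + 402.755 = 641.389 mg/L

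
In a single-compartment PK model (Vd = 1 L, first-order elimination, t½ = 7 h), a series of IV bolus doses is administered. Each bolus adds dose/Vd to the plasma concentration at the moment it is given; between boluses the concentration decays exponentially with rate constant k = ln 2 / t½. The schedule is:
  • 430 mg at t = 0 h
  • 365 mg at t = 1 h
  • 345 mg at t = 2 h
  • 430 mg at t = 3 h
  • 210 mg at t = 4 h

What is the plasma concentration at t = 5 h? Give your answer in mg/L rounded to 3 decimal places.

k = ln 2 / 7 = 0.09902 per h
Dose 1 (430 mg at t=0 h): 430·exp(−0.09902·5) = 262.088 mg/L
Dose 2 (365 mg at t=1 h): 365·exp(−0.09902·4) = 245.627 mg/L
Dose 3 (345 mg at t=2 h): 345·exp(−0.09902·3) = 256.334 mg/L
Dose 4 (430 mg at t=3 h): 430·exp(−0.09902·2) = 352.744 mg/L
Dose 5 (210 mg at t=4 h): 210·exp(−0.09902·1) = 190.202 mg/L
C(5) = 262.088 + 245.627 + 256.334 + 352.744 + 190.202 = 1306.995 mg/L

1306.995 mg/L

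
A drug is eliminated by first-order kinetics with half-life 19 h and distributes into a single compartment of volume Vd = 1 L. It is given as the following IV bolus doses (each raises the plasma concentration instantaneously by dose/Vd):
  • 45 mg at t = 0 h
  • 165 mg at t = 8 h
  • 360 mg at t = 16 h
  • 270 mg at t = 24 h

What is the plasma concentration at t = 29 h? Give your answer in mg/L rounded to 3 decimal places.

k = ln 2 / 19 = 0.03648 per h
Dose 1 (45 mg at t=0 h): 45·exp(−0.03648·29) = 15.622 mg/L
Dose 2 (165 mg at t=8 h): 165·exp(−0.03648·21) = 76.695 mg/L
Dose 3 (360 mg at t=16 h): 360·exp(−0.03648·13) = 224.045 mg/L
Dose 4 (270 mg at t=24 h): 270·exp(−0.03648·5) = 224.981 mg/L
C(29) = 15.622 + 76.695 + 224.045 + 224.981 = 541.343 mg/L

541.343 mg/L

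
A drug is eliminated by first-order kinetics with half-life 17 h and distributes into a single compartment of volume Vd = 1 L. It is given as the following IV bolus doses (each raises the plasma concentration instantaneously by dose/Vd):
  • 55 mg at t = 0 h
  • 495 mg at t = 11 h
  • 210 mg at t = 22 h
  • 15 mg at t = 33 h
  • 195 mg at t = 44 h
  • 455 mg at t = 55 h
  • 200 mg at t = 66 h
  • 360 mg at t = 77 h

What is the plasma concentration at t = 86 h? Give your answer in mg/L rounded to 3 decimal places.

k = ln 2 / 17 = 0.04077 per h
Dose 1 (55 mg at t=0 h): 55·exp(−0.04077·86) = 1.650 mg/L
Dose 2 (495 mg at t=11 h): 495·exp(−0.04077·75) = 23.256 mg/L
Dose 3 (210 mg at t=22 h): 210·exp(−0.04077·64) = 15.450 mg/L
Dose 4 (15 mg at t=33 h): 15·exp(−0.04077·53) = 1.728 mg/L
Dose 5 (195 mg at t=44 h): 195·exp(−0.04077·42) = 35.181 mg/L
Dose 6 (455 mg at t=55 h): 455·exp(−0.04077·31) = 128.551 mg/L
Dose 7 (200 mg at t=66 h): 200·exp(−0.04077·20) = 88.487 mg/L
Dose 8 (360 mg at t=77 h): 360·exp(−0.04077·9) = 249.421 mg/L
C(86) = 1.650 + 23.256 + 15.450 + 1.728 + 35.181 + 128.551 + 88.487 + 249.421 = 543.724 mg/L

543.724 mg/L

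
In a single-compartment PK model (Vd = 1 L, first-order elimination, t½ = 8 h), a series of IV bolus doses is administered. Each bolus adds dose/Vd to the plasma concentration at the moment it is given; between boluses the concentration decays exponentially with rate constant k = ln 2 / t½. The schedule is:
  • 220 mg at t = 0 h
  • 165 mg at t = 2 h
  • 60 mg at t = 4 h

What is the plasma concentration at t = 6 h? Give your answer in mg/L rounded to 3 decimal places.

k = ln 2 / 8 = 0.08664 per h
Dose 1 (220 mg at t=0 h): 220·exp(−0.08664·6) = 130.813 mg/L
Dose 2 (165 mg at t=2 h): 165·exp(−0.08664·4) = 116.673 mg/L
Dose 3 (60 mg at t=4 h): 60·exp(−0.08664·2) = 50.454 mg/L
C(6) = 130.813 + 116.673 + 50.454 = 297.939 mg/L

297.939 mg/L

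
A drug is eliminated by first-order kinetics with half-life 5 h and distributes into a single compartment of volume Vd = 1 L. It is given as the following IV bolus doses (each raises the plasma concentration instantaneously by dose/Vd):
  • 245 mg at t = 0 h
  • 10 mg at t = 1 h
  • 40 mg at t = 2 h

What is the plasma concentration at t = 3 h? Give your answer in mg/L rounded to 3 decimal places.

k = ln 2 / 5 = 0.13863 per h
Dose 1 (245 mg at t=0 h): 245·exp(−0.13863·3) = 161.640 mg/L
Dose 2 (10 mg at t=1 h): 10·exp(−0.13863·2) = 7.579 mg/L
Dose 3 (40 mg at t=2 h): 40·exp(−0.13863·1) = 34.822 mg/L
C(3) = 161.640 + 7.579 + 34.822 = 204.040 mg/L

204.040 mg/L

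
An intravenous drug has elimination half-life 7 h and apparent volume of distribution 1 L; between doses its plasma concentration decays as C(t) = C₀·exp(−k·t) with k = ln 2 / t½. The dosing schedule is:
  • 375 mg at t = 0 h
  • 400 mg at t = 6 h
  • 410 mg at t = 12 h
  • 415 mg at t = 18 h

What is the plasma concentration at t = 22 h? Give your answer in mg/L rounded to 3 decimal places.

k = ln 2 / 7 = 0.09902 per h
Dose 1 (375 mg at t=0 h): 375·exp(−0.09902·22) = 42.456 mg/L
Dose 2 (400 mg at t=6 h): 400·exp(−0.09902·16) = 82.034 mg/L
Dose 3 (410 mg at t=12 h): 410·exp(−0.09902·10) = 152.314 mg/L
Dose 4 (415 mg at t=18 h): 415·exp(−0.09902·4) = 279.274 mg/L
C(22) = 42.456 + 82.034 + 152.314 + 279.274 = 556.078 mg/L

556.078 mg/L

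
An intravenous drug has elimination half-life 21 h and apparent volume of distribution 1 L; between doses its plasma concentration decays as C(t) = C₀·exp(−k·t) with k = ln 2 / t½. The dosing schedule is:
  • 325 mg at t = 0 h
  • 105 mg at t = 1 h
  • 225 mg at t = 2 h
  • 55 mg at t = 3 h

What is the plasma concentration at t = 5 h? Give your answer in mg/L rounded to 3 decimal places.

622.843 mg/L

k = ln 2 / 21 = 0.03301 per h
Dose 1 (325 mg at t=0 h): 325·exp(−0.03301·5) = 275.556 mg/L
Dose 2 (105 mg at t=1 h): 105·exp(−0.03301·4) = 92.013 mg/L
Dose 3 (225 mg at t=2 h): 225·exp(−0.03301·3) = 203.788 mg/L
Dose 4 (55 mg at t=3 h): 55·exp(−0.03301·2) = 51.486 mg/L
C(5) = 275.556 + 92.013 + 203.788 + 51.486 = 622.843 mg/L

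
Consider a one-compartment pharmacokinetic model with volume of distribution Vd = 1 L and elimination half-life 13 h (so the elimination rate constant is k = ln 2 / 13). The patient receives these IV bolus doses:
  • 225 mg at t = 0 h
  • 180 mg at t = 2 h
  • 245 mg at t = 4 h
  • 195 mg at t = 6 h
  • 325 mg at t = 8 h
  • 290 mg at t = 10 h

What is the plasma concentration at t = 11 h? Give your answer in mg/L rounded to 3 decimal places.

1106.507 mg/L

k = ln 2 / 13 = 0.05332 per h
Dose 1 (225 mg at t=0 h): 225·exp(−0.05332·11) = 125.160 mg/L
Dose 2 (180 mg at t=2 h): 180·exp(−0.05332·9) = 111.395 mg/L
Dose 3 (245 mg at t=4 h): 245·exp(−0.05332·7) = 168.684 mg/L
Dose 4 (195 mg at t=6 h): 195·exp(−0.05332·5) = 149.367 mg/L
Dose 5 (325 mg at t=8 h): 325·exp(−0.05332·3) = 276.959 mg/L
Dose 6 (290 mg at t=10 h): 290·exp(−0.05332·1) = 274.942 mg/L
C(11) = 125.160 + 111.395 + 168.684 + 149.367 + 276.959 + 274.942 = 1106.507 mg/L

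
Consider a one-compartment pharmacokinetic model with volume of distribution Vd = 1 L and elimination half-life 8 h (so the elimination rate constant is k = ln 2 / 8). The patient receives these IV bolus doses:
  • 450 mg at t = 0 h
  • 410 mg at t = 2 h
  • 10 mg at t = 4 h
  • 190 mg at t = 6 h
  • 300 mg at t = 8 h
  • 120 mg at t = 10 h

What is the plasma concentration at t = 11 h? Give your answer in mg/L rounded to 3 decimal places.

831.509 mg/L

k = ln 2 / 8 = 0.08664 per h
Dose 1 (450 mg at t=0 h): 450·exp(−0.08664·11) = 173.499 mg/L
Dose 2 (410 mg at t=2 h): 410·exp(−0.08664·9) = 187.986 mg/L
Dose 3 (10 mg at t=4 h): 10·exp(−0.08664·7) = 5.453 mg/L
Dose 4 (190 mg at t=6 h): 190·exp(−0.08664·5) = 123.200 mg/L
Dose 5 (300 mg at t=8 h): 300·exp(−0.08664·3) = 231.332 mg/L
Dose 6 (120 mg at t=10 h): 120·exp(−0.08664·1) = 110.040 mg/L
C(11) = 173.499 + 187.986 + 5.453 + 123.200 + 231.332 + 110.040 = 831.509 mg/L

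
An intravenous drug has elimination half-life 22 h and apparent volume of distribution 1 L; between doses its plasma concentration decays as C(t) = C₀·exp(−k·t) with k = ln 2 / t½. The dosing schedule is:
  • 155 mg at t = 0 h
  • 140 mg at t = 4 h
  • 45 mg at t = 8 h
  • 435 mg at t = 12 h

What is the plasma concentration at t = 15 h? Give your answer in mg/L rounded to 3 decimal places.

627.479 mg/L

k = ln 2 / 22 = 0.03151 per h
Dose 1 (155 mg at t=0 h): 155·exp(−0.03151·15) = 96.624 mg/L
Dose 2 (140 mg at t=4 h): 140·exp(−0.03151·11) = 98.995 mg/L
Dose 3 (45 mg at t=8 h): 45·exp(−0.03151·7) = 36.094 mg/L
Dose 4 (435 mg at t=12 h): 435·exp(−0.03151·3) = 395.767 mg/L
C(15) = 96.624 + 98.995 + 36.094 + 395.767 = 627.479 mg/L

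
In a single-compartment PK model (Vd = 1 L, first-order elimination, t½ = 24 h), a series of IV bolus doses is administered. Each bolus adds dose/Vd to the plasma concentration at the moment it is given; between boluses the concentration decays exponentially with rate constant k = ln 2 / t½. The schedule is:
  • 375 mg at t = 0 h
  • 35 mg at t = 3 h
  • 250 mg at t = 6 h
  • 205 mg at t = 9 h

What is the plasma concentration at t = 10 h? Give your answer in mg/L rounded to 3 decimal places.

731.415 mg/L

k = ln 2 / 24 = 0.02888 per h
Dose 1 (375 mg at t=0 h): 375·exp(−0.02888·10) = 280.933 mg/L
Dose 2 (35 mg at t=3 h): 35·exp(−0.02888·7) = 28.594 mg/L
Dose 3 (250 mg at t=6 h): 250·exp(−0.02888·4) = 222.725 mg/L
Dose 4 (205 mg at t=9 h): 205·exp(−0.02888·1) = 199.164 mg/L
C(10) = 280.933 + 28.594 + 222.725 + 199.164 = 731.415 mg/L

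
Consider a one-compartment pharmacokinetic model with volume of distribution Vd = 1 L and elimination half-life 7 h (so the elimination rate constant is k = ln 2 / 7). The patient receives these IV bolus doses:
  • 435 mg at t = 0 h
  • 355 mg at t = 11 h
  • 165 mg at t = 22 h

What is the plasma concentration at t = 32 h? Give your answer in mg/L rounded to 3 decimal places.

123.968 mg/L

k = ln 2 / 7 = 0.09902 per h
Dose 1 (435 mg at t=0 h): 435·exp(−0.09902·32) = 18.296 mg/L
Dose 2 (355 mg at t=11 h): 355·exp(−0.09902·21) = 44.375 mg/L
Dose 3 (165 mg at t=22 h): 165·exp(−0.09902·10) = 61.297 mg/L
C(32) = 18.296 + 44.375 + 61.297 = 123.968 mg/L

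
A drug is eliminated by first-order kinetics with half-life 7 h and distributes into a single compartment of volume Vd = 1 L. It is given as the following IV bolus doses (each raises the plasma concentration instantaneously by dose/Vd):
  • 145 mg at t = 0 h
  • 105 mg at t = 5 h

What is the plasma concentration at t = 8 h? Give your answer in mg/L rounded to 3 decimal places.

k = ln 2 / 7 = 0.09902 per h
Dose 1 (145 mg at t=0 h): 145·exp(−0.09902·8) = 65.665 mg/L
Dose 2 (105 mg at t=5 h): 105·exp(−0.09902·3) = 78.015 mg/L
C(8) = 65.665 + 78.015 = 143.680 mg/L

143.680 mg/L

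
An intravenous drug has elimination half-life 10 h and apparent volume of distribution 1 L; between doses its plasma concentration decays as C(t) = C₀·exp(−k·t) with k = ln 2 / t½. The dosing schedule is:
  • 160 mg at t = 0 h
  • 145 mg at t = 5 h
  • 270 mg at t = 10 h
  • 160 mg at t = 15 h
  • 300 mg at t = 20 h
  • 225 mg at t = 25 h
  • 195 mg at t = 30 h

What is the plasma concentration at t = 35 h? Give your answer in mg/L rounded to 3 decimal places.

k = ln 2 / 10 = 0.06931 per h
Dose 1 (160 mg at t=0 h): 160·exp(−0.06931·35) = 14.142 mg/L
Dose 2 (145 mg at t=5 h): 145·exp(−0.06931·30) = 18.125 mg/L
Dose 3 (270 mg at t=10 h): 270·exp(−0.06931·25) = 47.730 mg/L
Dose 4 (160 mg at t=15 h): 160·exp(−0.06931·20) = 40.000 mg/L
Dose 5 (300 mg at t=20 h): 300·exp(−0.06931·15) = 106.066 mg/L
Dose 6 (225 mg at t=25 h): 225·exp(−0.06931·10) = 112.500 mg/L
Dose 7 (195 mg at t=30 h): 195·exp(−0.06931·5) = 137.886 mg/L
C(35) = 14.142 + 18.125 + 47.730 + 40.000 + 106.066 + 112.500 + 137.886 = 476.449 mg/L

476.449 mg/L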